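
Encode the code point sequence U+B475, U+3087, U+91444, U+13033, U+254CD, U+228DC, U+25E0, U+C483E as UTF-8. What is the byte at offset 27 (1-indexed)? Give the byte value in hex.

0x84

1-indexed offset 27 is 0-indexed offset 26.
U+B475 → 3-byte form EB 91 B5 at offsets 0–2.
U+3087 → 3-byte form E3 82 87 at offsets 3–5.
U+91444 → 4-byte form F2 91 91 84 at offsets 6–9.
U+13033 → 4-byte form F0 93 80 B3 at offsets 10–13.
U+254CD → 4-byte form F0 A5 93 8D at offsets 14–17.
U+228DC → 4-byte form F0 A2 A3 9C at offsets 18–21.
U+25E0 → 3-byte form E2 97 A0 at offsets 22–24.
U+C483E → 4-byte form F3 84 A0 BE at offsets 25–28.
Offset 26 falls in char 8's range; it's byte 2 of F3 84 A0 BE = 0x84.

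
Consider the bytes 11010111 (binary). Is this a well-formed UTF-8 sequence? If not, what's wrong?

invalid (sequence truncated)

Leading byte 0xD7 = 11010111 → 2-byte form, but only 1 byte is present.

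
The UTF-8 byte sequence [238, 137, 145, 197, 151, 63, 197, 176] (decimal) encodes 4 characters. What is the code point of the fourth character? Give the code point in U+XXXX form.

U+0170

Offset 0: leading byte 0xEE = 11101110 → 3-byte char #1 = EE 89 91.
Offset 3: leading byte 0xC5 = 11000101 → 2-byte char #2 = C5 97.
Offset 5: leading byte 0x3F = 00111111 → 1-byte char #3 = 3F.
Offset 6: leading byte 0xC5 = 11000101 → 2-byte char #4 = C5 B0.
Leading byte 0xC5 = 11000101 matches 110xxxxx → 2-byte sequence.
Byte 1: 0xC5 = 11000101, payload 00101 (5 bits).
Byte 2: 0xB0 = 10110000 (10xxxxxx ✓), payload 110000.
Concatenate: 00101110000 = 0x170 (11 bits → U+0170).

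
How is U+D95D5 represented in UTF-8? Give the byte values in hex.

F3 99 97 95

U+D95D5 = 0xD95D5 = 890325 decimal. In range U+10000–U+10FFFF → 4-byte form: 11110xxx 10xxxxxx 10xxxxxx 10xxxxxx.
Binary (21 bits): 011011001010111010101.
Split 3+6+6+6: 011 | 011001 | 010111 | 010101.
Byte 1: 11110011 = 0xF3.
Byte 2: 10011001 = 0x99.
Byte 3: 10010111 = 0x97.
Byte 4: 10010101 = 0x95.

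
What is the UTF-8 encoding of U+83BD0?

F2 83 AF 90

U+83BD0 = 0x83BD0 = 539600 decimal. In range U+10000–U+10FFFF → 4-byte form: 11110xxx 10xxxxxx 10xxxxxx 10xxxxxx.
Binary (21 bits): 010000011101111010000.
Split 3+6+6+6: 010 | 000011 | 101111 | 010000.
Byte 1: 11110010 = 0xF2.
Byte 2: 10000011 = 0x83.
Byte 3: 10101111 = 0xAF.
Byte 4: 10010000 = 0x90.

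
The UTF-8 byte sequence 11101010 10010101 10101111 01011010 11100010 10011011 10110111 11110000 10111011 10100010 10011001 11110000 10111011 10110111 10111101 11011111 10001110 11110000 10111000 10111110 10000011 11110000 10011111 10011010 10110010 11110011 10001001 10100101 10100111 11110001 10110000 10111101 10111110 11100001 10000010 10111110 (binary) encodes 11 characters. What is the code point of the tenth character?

U+70F7E

Offset 0: leading byte 0xEA = 11101010 → 3-byte char #1 = EA 95 AF.
Offset 3: leading byte 0x5A = 01011010 → 1-byte char #2 = 5A.
Offset 4: leading byte 0xE2 = 11100010 → 3-byte char #3 = E2 9B B7.
Offset 7: leading byte 0xF0 = 11110000 → 4-byte char #4 = F0 BB A2 99.
Offset 11: leading byte 0xF0 = 11110000 → 4-byte char #5 = F0 BB B7 BD.
Offset 15: leading byte 0xDF = 11011111 → 2-byte char #6 = DF 8E.
Offset 17: leading byte 0xF0 = 11110000 → 4-byte char #7 = F0 B8 BE 83.
Offset 21: leading byte 0xF0 = 11110000 → 4-byte char #8 = F0 9F 9A B2.
Offset 25: leading byte 0xF3 = 11110011 → 4-byte char #9 = F3 89 A5 A7.
Offset 29: leading byte 0xF1 = 11110001 → 4-byte char #10 = F1 B0 BD BE.
Leading byte 0xF1 = 11110001 matches 11110xxx → 4-byte sequence.
Byte 1: 0xF1 = 11110001, payload 001 (3 bits).
Byte 2: 0xB0 = 10110000 (10xxxxxx ✓), payload 110000.
Byte 3: 0xBD = 10111101 (10xxxxxx ✓), payload 111101.
Byte 4: 0xBE = 10111110 (10xxxxxx ✓), payload 111110.
Concatenate: 001110000111101111110 = 0x70F7E (21 bits → U+70F7E).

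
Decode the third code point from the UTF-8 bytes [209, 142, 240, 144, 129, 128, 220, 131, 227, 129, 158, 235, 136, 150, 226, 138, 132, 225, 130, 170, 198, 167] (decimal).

Offset 0: leading byte 0xD1 = 11010001 → 2-byte char #1 = D1 8E.
Offset 2: leading byte 0xF0 = 11110000 → 4-byte char #2 = F0 90 81 80.
Offset 6: leading byte 0xDC = 11011100 → 2-byte char #3 = DC 83.
Leading byte 0xDC = 11011100 matches 110xxxxx → 2-byte sequence.
Byte 1: 0xDC = 11011100, payload 11100 (5 bits).
Byte 2: 0x83 = 10000011 (10xxxxxx ✓), payload 000011.
Concatenate: 11100000011 = 0x703 (11 bits → U+0703).

U+0703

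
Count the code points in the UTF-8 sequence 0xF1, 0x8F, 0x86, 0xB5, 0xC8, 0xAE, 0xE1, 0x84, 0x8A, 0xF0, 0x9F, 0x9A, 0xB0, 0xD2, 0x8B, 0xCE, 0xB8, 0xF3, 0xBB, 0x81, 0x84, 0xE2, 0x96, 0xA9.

8

Byte at offset 0: 0xF1 = 11110001 → 4-byte char (#1). Advance 4.
Byte at offset 4: 0xC8 = 11001000 → 2-byte char (#2). Advance 2.
Byte at offset 6: 0xE1 = 11100001 → 3-byte char (#3). Advance 3.
Byte at offset 9: 0xF0 = 11110000 → 4-byte char (#4). Advance 4.
Byte at offset 13: 0xD2 = 11010010 → 2-byte char (#5). Advance 2.
Byte at offset 15: 0xCE = 11001110 → 2-byte char (#6). Advance 2.
Byte at offset 17: 0xF3 = 11110011 → 4-byte char (#7). Advance 4.
Byte at offset 21: 0xE2 = 11100010 → 3-byte char (#8). Advance 3.
Reached end at offset 24 after 8 code points.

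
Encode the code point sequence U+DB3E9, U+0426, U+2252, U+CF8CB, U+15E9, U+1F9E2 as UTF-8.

F3 9B 8F A9 D0 A6 E2 89 92 F3 8F A3 8B E1 97 A9 F0 9F A7 A2

U+DB3E9: 4-byte form → F3 9B 8F A9.
U+0426: 2-byte form → D0 A6.
U+2252: 3-byte form → E2 89 92.
U+CF8CB: 4-byte form → F3 8F A3 8B.
U+15E9: 3-byte form → E1 97 A9.
U+1F9E2: 4-byte form → F0 9F A7 A2.
Concatenated (20 bytes): F3 9B 8F A9 D0 A6 E2 89 92 F3 8F A3 8B E1 97 A9 F0 9F A7 A2.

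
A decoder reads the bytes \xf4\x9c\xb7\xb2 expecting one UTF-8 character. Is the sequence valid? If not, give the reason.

Leading byte 0xF4 = 11110100 → 4-byte form.
Payload = 0x11CDF2, which exceeds U+10FFFF, the maximum Unicode code point. (Leading bytes F5–FF, or F4 followed by ≥ 0x90, are invalid.)

invalid (encodes a value above U+10FFFF)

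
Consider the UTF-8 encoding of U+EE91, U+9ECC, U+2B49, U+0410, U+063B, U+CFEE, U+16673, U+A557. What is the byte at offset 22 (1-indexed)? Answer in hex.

1-indexed offset 22 is 0-indexed offset 21.
U+EE91 → 3-byte form EE BA 91 at offsets 0–2.
U+9ECC → 3-byte form E9 BB 8C at offsets 3–5.
U+2B49 → 3-byte form E2 AD 89 at offsets 6–8.
U+0410 → 2-byte form D0 90 at offsets 9–10.
U+063B → 2-byte form D8 BB at offsets 11–12.
U+CFEE → 3-byte form EC BF AE at offsets 13–15.
U+16673 → 4-byte form F0 96 99 B3 at offsets 16–19.
U+A557 → 3-byte form EA 95 97 at offsets 20–22.
Offset 21 falls in char 8's range; it's byte 2 of EA 95 97 = 0x95.

0x95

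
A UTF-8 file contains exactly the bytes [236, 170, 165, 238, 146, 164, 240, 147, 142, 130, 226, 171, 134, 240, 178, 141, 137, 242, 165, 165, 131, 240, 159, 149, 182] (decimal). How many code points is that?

Byte at offset 0: 0xEC = 11101100 → 3-byte char (#1). Advance 3.
Byte at offset 3: 0xEE = 11101110 → 3-byte char (#2). Advance 3.
Byte at offset 6: 0xF0 = 11110000 → 4-byte char (#3). Advance 4.
Byte at offset 10: 0xE2 = 11100010 → 3-byte char (#4). Advance 3.
Byte at offset 13: 0xF0 = 11110000 → 4-byte char (#5). Advance 4.
Byte at offset 17: 0xF2 = 11110010 → 4-byte char (#6). Advance 4.
Byte at offset 21: 0xF0 = 11110000 → 4-byte char (#7). Advance 4.
Reached end at offset 25 after 7 code points.

7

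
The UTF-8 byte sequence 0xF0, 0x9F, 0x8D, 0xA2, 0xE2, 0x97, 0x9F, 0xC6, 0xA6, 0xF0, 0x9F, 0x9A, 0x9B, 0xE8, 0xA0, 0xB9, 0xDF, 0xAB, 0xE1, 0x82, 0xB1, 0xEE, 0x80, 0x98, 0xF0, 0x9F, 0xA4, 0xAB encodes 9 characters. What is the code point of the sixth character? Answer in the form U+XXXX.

Offset 0: leading byte 0xF0 = 11110000 → 4-byte char #1 = F0 9F 8D A2.
Offset 4: leading byte 0xE2 = 11100010 → 3-byte char #2 = E2 97 9F.
Offset 7: leading byte 0xC6 = 11000110 → 2-byte char #3 = C6 A6.
Offset 9: leading byte 0xF0 = 11110000 → 4-byte char #4 = F0 9F 9A 9B.
Offset 13: leading byte 0xE8 = 11101000 → 3-byte char #5 = E8 A0 B9.
Offset 16: leading byte 0xDF = 11011111 → 2-byte char #6 = DF AB.
Leading byte 0xDF = 11011111 matches 110xxxxx → 2-byte sequence.
Byte 1: 0xDF = 11011111, payload 11111 (5 bits).
Byte 2: 0xAB = 10101011 (10xxxxxx ✓), payload 101011.
Concatenate: 11111101011 = 0x7EB (11 bits → U+07EB).

U+07EB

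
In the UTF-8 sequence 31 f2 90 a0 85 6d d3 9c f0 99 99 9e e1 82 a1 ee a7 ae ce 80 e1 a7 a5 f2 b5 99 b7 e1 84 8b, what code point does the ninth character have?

U+19E5

Offset 0: leading byte 0x31 = 00110001 → 1-byte char #1 = 31.
Offset 1: leading byte 0xF2 = 11110010 → 4-byte char #2 = F2 90 A0 85.
Offset 5: leading byte 0x6D = 01101101 → 1-byte char #3 = 6D.
Offset 6: leading byte 0xD3 = 11010011 → 2-byte char #4 = D3 9C.
Offset 8: leading byte 0xF0 = 11110000 → 4-byte char #5 = F0 99 99 9E.
Offset 12: leading byte 0xE1 = 11100001 → 3-byte char #6 = E1 82 A1.
Offset 15: leading byte 0xEE = 11101110 → 3-byte char #7 = EE A7 AE.
Offset 18: leading byte 0xCE = 11001110 → 2-byte char #8 = CE 80.
Offset 20: leading byte 0xE1 = 11100001 → 3-byte char #9 = E1 A7 A5.
Leading byte 0xE1 = 11100001 matches 1110xxxx → 3-byte sequence.
Byte 1: 0xE1 = 11100001, payload 0001 (4 bits).
Byte 2: 0xA7 = 10100111 (10xxxxxx ✓), payload 100111.
Byte 3: 0xA5 = 10100101 (10xxxxxx ✓), payload 100101.
Concatenate: 0001100111100101 = 0x19E5 (16 bits → U+19E5).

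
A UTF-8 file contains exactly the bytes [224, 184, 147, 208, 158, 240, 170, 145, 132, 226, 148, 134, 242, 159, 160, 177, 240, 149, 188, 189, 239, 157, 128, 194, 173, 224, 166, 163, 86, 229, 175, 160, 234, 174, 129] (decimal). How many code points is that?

12

Byte at offset 0: 0xE0 = 11100000 → 3-byte char (#1). Advance 3.
Byte at offset 3: 0xD0 = 11010000 → 2-byte char (#2). Advance 2.
Byte at offset 5: 0xF0 = 11110000 → 4-byte char (#3). Advance 4.
Byte at offset 9: 0xE2 = 11100010 → 3-byte char (#4). Advance 3.
Byte at offset 12: 0xF2 = 11110010 → 4-byte char (#5). Advance 4.
Byte at offset 16: 0xF0 = 11110000 → 4-byte char (#6). Advance 4.
Byte at offset 20: 0xEF = 11101111 → 3-byte char (#7). Advance 3.
Byte at offset 23: 0xC2 = 11000010 → 2-byte char (#8). Advance 2.
Byte at offset 25: 0xE0 = 11100000 → 3-byte char (#9). Advance 3.
Byte at offset 28: 0x56 = 01010110 → 1-byte char (#10). Advance 1.
Byte at offset 29: 0xE5 = 11100101 → 3-byte char (#11). Advance 3.
Byte at offset 32: 0xEA = 11101010 → 3-byte char (#12). Advance 3.
Reached end at offset 35 after 12 code points.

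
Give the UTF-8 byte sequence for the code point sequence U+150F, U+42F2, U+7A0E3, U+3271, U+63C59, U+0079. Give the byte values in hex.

U+150F: 3-byte form → E1 94 8F.
U+42F2: 3-byte form → E4 8B B2.
U+7A0E3: 4-byte form → F1 BA 83 A3.
U+3271: 3-byte form → E3 89 B1.
U+63C59: 4-byte form → F1 A3 B1 99.
U+0079: 1-byte form → 79.
Concatenated (18 bytes): E1 94 8F E4 8B B2 F1 BA 83 A3 E3 89 B1 F1 A3 B1 99 79.

E1 94 8F E4 8B B2 F1 BA 83 A3 E3 89 B1 F1 A3 B1 99 79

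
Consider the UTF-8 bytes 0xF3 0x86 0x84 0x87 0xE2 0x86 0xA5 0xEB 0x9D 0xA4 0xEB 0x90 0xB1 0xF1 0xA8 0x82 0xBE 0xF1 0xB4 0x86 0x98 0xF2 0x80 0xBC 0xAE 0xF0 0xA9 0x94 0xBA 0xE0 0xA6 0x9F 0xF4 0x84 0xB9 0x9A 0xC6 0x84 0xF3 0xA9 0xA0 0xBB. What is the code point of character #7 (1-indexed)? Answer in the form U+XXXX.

U+80F2E

Offset 0: leading byte 0xF3 = 11110011 → 4-byte char #1 = F3 86 84 87.
Offset 4: leading byte 0xE2 = 11100010 → 3-byte char #2 = E2 86 A5.
Offset 7: leading byte 0xEB = 11101011 → 3-byte char #3 = EB 9D A4.
Offset 10: leading byte 0xEB = 11101011 → 3-byte char #4 = EB 90 B1.
Offset 13: leading byte 0xF1 = 11110001 → 4-byte char #5 = F1 A8 82 BE.
Offset 17: leading byte 0xF1 = 11110001 → 4-byte char #6 = F1 B4 86 98.
Offset 21: leading byte 0xF2 = 11110010 → 4-byte char #7 = F2 80 BC AE.
Leading byte 0xF2 = 11110010 matches 11110xxx → 4-byte sequence.
Byte 1: 0xF2 = 11110010, payload 010 (3 bits).
Byte 2: 0x80 = 10000000 (10xxxxxx ✓), payload 000000.
Byte 3: 0xBC = 10111100 (10xxxxxx ✓), payload 111100.
Byte 4: 0xAE = 10101110 (10xxxxxx ✓), payload 101110.
Concatenate: 010000000111100101110 = 0x80F2E (21 bits → U+80F2E).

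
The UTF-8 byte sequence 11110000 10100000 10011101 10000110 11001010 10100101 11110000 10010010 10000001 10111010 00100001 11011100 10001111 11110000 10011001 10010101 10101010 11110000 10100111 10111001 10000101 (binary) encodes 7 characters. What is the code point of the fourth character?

U+0021

Offset 0: leading byte 0xF0 = 11110000 → 4-byte char #1 = F0 A0 9D 86.
Offset 4: leading byte 0xCA = 11001010 → 2-byte char #2 = CA A5.
Offset 6: leading byte 0xF0 = 11110000 → 4-byte char #3 = F0 92 81 BA.
Offset 10: leading byte 0x21 = 00100001 → 1-byte char #4 = 21.
Leading byte 0x21 = 00100001 matches 0xxxxxxx → 1-byte sequence.
Byte 1: 0x21 = 00100001, payload 0100001 (7 bits).
Concatenate: 0100001 = 0x21 (7 bits → U+0021).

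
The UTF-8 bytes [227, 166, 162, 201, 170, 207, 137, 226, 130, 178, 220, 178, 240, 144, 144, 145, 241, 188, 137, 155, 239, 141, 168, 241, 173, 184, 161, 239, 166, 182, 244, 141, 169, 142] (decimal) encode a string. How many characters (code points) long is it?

11

Byte at offset 0: 0xE3 = 11100011 → 3-byte char (#1). Advance 3.
Byte at offset 3: 0xC9 = 11001001 → 2-byte char (#2). Advance 2.
Byte at offset 5: 0xCF = 11001111 → 2-byte char (#3). Advance 2.
Byte at offset 7: 0xE2 = 11100010 → 3-byte char (#4). Advance 3.
Byte at offset 10: 0xDC = 11011100 → 2-byte char (#5). Advance 2.
Byte at offset 12: 0xF0 = 11110000 → 4-byte char (#6). Advance 4.
Byte at offset 16: 0xF1 = 11110001 → 4-byte char (#7). Advance 4.
Byte at offset 20: 0xEF = 11101111 → 3-byte char (#8). Advance 3.
Byte at offset 23: 0xF1 = 11110001 → 4-byte char (#9). Advance 4.
Byte at offset 27: 0xEF = 11101111 → 3-byte char (#10). Advance 3.
Byte at offset 30: 0xF4 = 11110100 → 4-byte char (#11). Advance 4.
Reached end at offset 34 after 11 code points.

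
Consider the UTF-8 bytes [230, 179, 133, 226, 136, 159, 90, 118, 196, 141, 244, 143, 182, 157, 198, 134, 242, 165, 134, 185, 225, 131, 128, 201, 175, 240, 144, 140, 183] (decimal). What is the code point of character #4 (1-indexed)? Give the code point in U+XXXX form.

Offset 0: leading byte 0xE6 = 11100110 → 3-byte char #1 = E6 B3 85.
Offset 3: leading byte 0xE2 = 11100010 → 3-byte char #2 = E2 88 9F.
Offset 6: leading byte 0x5A = 01011010 → 1-byte char #3 = 5A.
Offset 7: leading byte 0x76 = 01110110 → 1-byte char #4 = 76.
Leading byte 0x76 = 01110110 matches 0xxxxxxx → 1-byte sequence.
Byte 1: 0x76 = 01110110, payload 1110110 (7 bits).
Concatenate: 1110110 = 0x76 (7 bits → U+0076).

U+0076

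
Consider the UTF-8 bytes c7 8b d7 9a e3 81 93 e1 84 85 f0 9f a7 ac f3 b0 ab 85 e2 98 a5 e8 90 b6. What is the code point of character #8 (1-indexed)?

U+8436

Offset 0: leading byte 0xC7 = 11000111 → 2-byte char #1 = C7 8B.
Offset 2: leading byte 0xD7 = 11010111 → 2-byte char #2 = D7 9A.
Offset 4: leading byte 0xE3 = 11100011 → 3-byte char #3 = E3 81 93.
Offset 7: leading byte 0xE1 = 11100001 → 3-byte char #4 = E1 84 85.
Offset 10: leading byte 0xF0 = 11110000 → 4-byte char #5 = F0 9F A7 AC.
Offset 14: leading byte 0xF3 = 11110011 → 4-byte char #6 = F3 B0 AB 85.
Offset 18: leading byte 0xE2 = 11100010 → 3-byte char #7 = E2 98 A5.
Offset 21: leading byte 0xE8 = 11101000 → 3-byte char #8 = E8 90 B6.
Leading byte 0xE8 = 11101000 matches 1110xxxx → 3-byte sequence.
Byte 1: 0xE8 = 11101000, payload 1000 (4 bits).
Byte 2: 0x90 = 10010000 (10xxxxxx ✓), payload 010000.
Byte 3: 0xB6 = 10110110 (10xxxxxx ✓), payload 110110.
Concatenate: 1000010000110110 = 0x8436 (16 bits → U+8436).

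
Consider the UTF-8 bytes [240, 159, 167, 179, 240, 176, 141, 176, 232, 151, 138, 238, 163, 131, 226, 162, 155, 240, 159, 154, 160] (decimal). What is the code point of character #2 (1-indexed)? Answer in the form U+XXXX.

U+30370

Offset 0: leading byte 0xF0 = 11110000 → 4-byte char #1 = F0 9F A7 B3.
Offset 4: leading byte 0xF0 = 11110000 → 4-byte char #2 = F0 B0 8D B0.
Leading byte 0xF0 = 11110000 matches 11110xxx → 4-byte sequence.
Byte 1: 0xF0 = 11110000, payload 000 (3 bits).
Byte 2: 0xB0 = 10110000 (10xxxxxx ✓), payload 110000.
Byte 3: 0x8D = 10001101 (10xxxxxx ✓), payload 001101.
Byte 4: 0xB0 = 10110000 (10xxxxxx ✓), payload 110000.
Concatenate: 000110000001101110000 = 0x30370 (21 bits → U+30370).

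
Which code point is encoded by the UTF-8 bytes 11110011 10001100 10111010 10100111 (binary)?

U+CCEA7

Leading byte 0xF3 = 11110011 matches 11110xxx → 4-byte sequence.
Byte 1: 0xF3 = 11110011, payload 011 (3 bits).
Byte 2: 0x8C = 10001100 (10xxxxxx ✓), payload 001100.
Byte 3: 0xBA = 10111010 (10xxxxxx ✓), payload 111010.
Byte 4: 0xA7 = 10100111 (10xxxxxx ✓), payload 100111.
Concatenate: 011001100111010100111 = 0xCCEA7 (21 bits → U+CCEA7).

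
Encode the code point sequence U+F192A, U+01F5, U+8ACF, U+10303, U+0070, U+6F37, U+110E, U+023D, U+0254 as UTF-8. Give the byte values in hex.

U+F192A: 4-byte form → F3 B1 A4 AA.
U+01F5: 2-byte form → C7 B5.
U+8ACF: 3-byte form → E8 AB 8F.
U+10303: 4-byte form → F0 90 8C 83.
U+0070: 1-byte form → 70.
U+6F37: 3-byte form → E6 BC B7.
U+110E: 3-byte form → E1 84 8E.
U+023D: 2-byte form → C8 BD.
U+0254: 2-byte form → C9 94.
Concatenated (24 bytes): F3 B1 A4 AA C7 B5 E8 AB 8F F0 90 8C 83 70 E6 BC B7 E1 84 8E C8 BD C9 94.

F3 B1 A4 AA C7 B5 E8 AB 8F F0 90 8C 83 70 E6 BC B7 E1 84 8E C8 BD C9 94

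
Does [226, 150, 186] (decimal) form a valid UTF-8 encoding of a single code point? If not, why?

valid

Leading byte 0xE2 = 11100010 → 3-byte form.
Continuation bytes 0x96=10010110, 0xBA=10111010 all match 10xxxxxx.
Decoded value 0x25BA is ≥ 0x800 (shortest form) and not a surrogate.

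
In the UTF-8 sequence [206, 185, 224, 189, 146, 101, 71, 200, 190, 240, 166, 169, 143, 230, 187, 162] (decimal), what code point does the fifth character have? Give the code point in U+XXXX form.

Offset 0: leading byte 0xCE = 11001110 → 2-byte char #1 = CE B9.
Offset 2: leading byte 0xE0 = 11100000 → 3-byte char #2 = E0 BD 92.
Offset 5: leading byte 0x65 = 01100101 → 1-byte char #3 = 65.
Offset 6: leading byte 0x47 = 01000111 → 1-byte char #4 = 47.
Offset 7: leading byte 0xC8 = 11001000 → 2-byte char #5 = C8 BE.
Leading byte 0xC8 = 11001000 matches 110xxxxx → 2-byte sequence.
Byte 1: 0xC8 = 11001000, payload 01000 (5 bits).
Byte 2: 0xBE = 10111110 (10xxxxxx ✓), payload 111110.
Concatenate: 01000111110 = 0x23E (11 bits → U+023E).

U+023E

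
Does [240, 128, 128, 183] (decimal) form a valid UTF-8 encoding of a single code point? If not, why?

invalid (overlong encoding)

Leading byte 0xF0 = 11110000 → 4-byte form.
Continuation bytes all match 10xxxxxx. Payload decodes to 0x37.
But 0x37 < 0x10000, the minimum for a 4-byte sequence — this is an overlong encoding.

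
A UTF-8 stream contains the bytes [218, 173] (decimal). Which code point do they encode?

Leading byte 0xDA = 11011010 matches 110xxxxx → 2-byte sequence.
Byte 1: 0xDA = 11011010, payload 11010 (5 bits).
Byte 2: 0xAD = 10101101 (10xxxxxx ✓), payload 101101.
Concatenate: 11010101101 = 0x6AD (11 bits → U+06AD).

U+06AD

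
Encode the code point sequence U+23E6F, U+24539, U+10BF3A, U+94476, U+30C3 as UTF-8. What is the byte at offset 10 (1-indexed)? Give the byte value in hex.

1-indexed offset 10 is 0-indexed offset 9.
U+23E6F → 4-byte form F0 A3 B9 AF at offsets 0–3.
U+24539 → 4-byte form F0 A4 94 B9 at offsets 4–7.
U+10BF3A → 4-byte form F4 8B BC BA at offsets 8–11.
Offset 9 falls in char 3's range; it's byte 2 of F4 8B BC BA = 0x8B.

0x8B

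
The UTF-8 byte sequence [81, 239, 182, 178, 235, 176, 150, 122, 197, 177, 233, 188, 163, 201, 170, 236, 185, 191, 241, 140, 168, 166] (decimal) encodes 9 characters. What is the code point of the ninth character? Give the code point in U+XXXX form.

Offset 0: leading byte 0x51 = 01010001 → 1-byte char #1 = 51.
Offset 1: leading byte 0xEF = 11101111 → 3-byte char #2 = EF B6 B2.
Offset 4: leading byte 0xEB = 11101011 → 3-byte char #3 = EB B0 96.
Offset 7: leading byte 0x7A = 01111010 → 1-byte char #4 = 7A.
Offset 8: leading byte 0xC5 = 11000101 → 2-byte char #5 = C5 B1.
Offset 10: leading byte 0xE9 = 11101001 → 3-byte char #6 = E9 BC A3.
Offset 13: leading byte 0xC9 = 11001001 → 2-byte char #7 = C9 AA.
Offset 15: leading byte 0xEC = 11101100 → 3-byte char #8 = EC B9 BF.
Offset 18: leading byte 0xF1 = 11110001 → 4-byte char #9 = F1 8C A8 A6.
Leading byte 0xF1 = 11110001 matches 11110xxx → 4-byte sequence.
Byte 1: 0xF1 = 11110001, payload 001 (3 bits).
Byte 2: 0x8C = 10001100 (10xxxxxx ✓), payload 001100.
Byte 3: 0xA8 = 10101000 (10xxxxxx ✓), payload 101000.
Byte 4: 0xA6 = 10100110 (10xxxxxx ✓), payload 100110.
Concatenate: 001001100101000100110 = 0x4CA26 (21 bits → U+4CA26).

U+4CA26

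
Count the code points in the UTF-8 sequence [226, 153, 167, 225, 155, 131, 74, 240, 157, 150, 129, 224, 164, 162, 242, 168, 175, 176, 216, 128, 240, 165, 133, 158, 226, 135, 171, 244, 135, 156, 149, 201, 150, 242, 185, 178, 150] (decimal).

Byte at offset 0: 0xE2 = 11100010 → 3-byte char (#1). Advance 3.
Byte at offset 3: 0xE1 = 11100001 → 3-byte char (#2). Advance 3.
Byte at offset 6: 0x4A = 01001010 → 1-byte char (#3). Advance 1.
Byte at offset 7: 0xF0 = 11110000 → 4-byte char (#4). Advance 4.
Byte at offset 11: 0xE0 = 11100000 → 3-byte char (#5). Advance 3.
Byte at offset 14: 0xF2 = 11110010 → 4-byte char (#6). Advance 4.
Byte at offset 18: 0xD8 = 11011000 → 2-byte char (#7). Advance 2.
Byte at offset 20: 0xF0 = 11110000 → 4-byte char (#8). Advance 4.
Byte at offset 24: 0xE2 = 11100010 → 3-byte char (#9). Advance 3.
Byte at offset 27: 0xF4 = 11110100 → 4-byte char (#10). Advance 4.
Byte at offset 31: 0xC9 = 11001001 → 2-byte char (#11). Advance 2.
Byte at offset 33: 0xF2 = 11110010 → 4-byte char (#12). Advance 4.
Reached end at offset 37 after 12 code points.

12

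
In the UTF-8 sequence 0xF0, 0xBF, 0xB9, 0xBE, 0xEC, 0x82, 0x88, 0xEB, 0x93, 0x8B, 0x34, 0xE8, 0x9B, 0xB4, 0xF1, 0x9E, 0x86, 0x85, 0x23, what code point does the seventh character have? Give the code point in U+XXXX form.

Offset 0: leading byte 0xF0 = 11110000 → 4-byte char #1 = F0 BF B9 BE.
Offset 4: leading byte 0xEC = 11101100 → 3-byte char #2 = EC 82 88.
Offset 7: leading byte 0xEB = 11101011 → 3-byte char #3 = EB 93 8B.
Offset 10: leading byte 0x34 = 00110100 → 1-byte char #4 = 34.
Offset 11: leading byte 0xE8 = 11101000 → 3-byte char #5 = E8 9B B4.
Offset 14: leading byte 0xF1 = 11110001 → 4-byte char #6 = F1 9E 86 85.
Offset 18: leading byte 0x23 = 00100011 → 1-byte char #7 = 23.
Leading byte 0x23 = 00100011 matches 0xxxxxxx → 1-byte sequence.
Byte 1: 0x23 = 00100011, payload 0100011 (7 bits).
Concatenate: 0100011 = 0x23 (7 bits → U+0023).

U+0023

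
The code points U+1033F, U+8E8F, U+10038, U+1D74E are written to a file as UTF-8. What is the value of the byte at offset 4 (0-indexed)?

0xE8

U+1033F → 4-byte form F0 90 8C BF at offsets 0–3.
U+8E8F → 3-byte form E8 BA 8F at offsets 4–6.
Offset 4 falls in char 2's range; it's byte 1 of E8 BA 8F = 0xE8.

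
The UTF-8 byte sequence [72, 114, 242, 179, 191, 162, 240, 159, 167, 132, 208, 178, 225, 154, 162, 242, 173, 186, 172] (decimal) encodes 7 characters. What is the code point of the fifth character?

U+0432

Offset 0: leading byte 0x48 = 01001000 → 1-byte char #1 = 48.
Offset 1: leading byte 0x72 = 01110010 → 1-byte char #2 = 72.
Offset 2: leading byte 0xF2 = 11110010 → 4-byte char #3 = F2 B3 BF A2.
Offset 6: leading byte 0xF0 = 11110000 → 4-byte char #4 = F0 9F A7 84.
Offset 10: leading byte 0xD0 = 11010000 → 2-byte char #5 = D0 B2.
Leading byte 0xD0 = 11010000 matches 110xxxxx → 2-byte sequence.
Byte 1: 0xD0 = 11010000, payload 10000 (5 bits).
Byte 2: 0xB2 = 10110010 (10xxxxxx ✓), payload 110010.
Concatenate: 10000110010 = 0x432 (11 bits → U+0432).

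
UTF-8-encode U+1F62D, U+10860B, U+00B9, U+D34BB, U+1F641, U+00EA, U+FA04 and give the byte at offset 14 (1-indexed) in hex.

0xBB

1-indexed offset 14 is 0-indexed offset 13.
U+1F62D → 4-byte form F0 9F 98 AD at offsets 0–3.
U+10860B → 4-byte form F4 88 98 8B at offsets 4–7.
U+00B9 → 2-byte form C2 B9 at offsets 8–9.
U+D34BB → 4-byte form F3 93 92 BB at offsets 10–13.
Offset 13 falls in char 4's range; it's byte 4 of F3 93 92 BB = 0xBB.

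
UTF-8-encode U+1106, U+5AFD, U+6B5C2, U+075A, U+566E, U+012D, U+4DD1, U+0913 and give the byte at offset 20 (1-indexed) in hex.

0x91

1-indexed offset 20 is 0-indexed offset 19.
U+1106 → 3-byte form E1 84 86 at offsets 0–2.
U+5AFD → 3-byte form E5 AB BD at offsets 3–5.
U+6B5C2 → 4-byte form F1 AB 97 82 at offsets 6–9.
U+075A → 2-byte form DD 9A at offsets 10–11.
U+566E → 3-byte form E5 99 AE at offsets 12–14.
U+012D → 2-byte form C4 AD at offsets 15–16.
U+4DD1 → 3-byte form E4 B7 91 at offsets 17–19.
Offset 19 falls in char 7's range; it's byte 3 of E4 B7 91 = 0x91.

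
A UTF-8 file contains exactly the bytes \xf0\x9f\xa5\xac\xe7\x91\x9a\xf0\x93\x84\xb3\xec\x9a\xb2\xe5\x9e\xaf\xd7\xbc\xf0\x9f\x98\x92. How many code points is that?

Byte at offset 0: 0xF0 = 11110000 → 4-byte char (#1). Advance 4.
Byte at offset 4: 0xE7 = 11100111 → 3-byte char (#2). Advance 3.
Byte at offset 7: 0xF0 = 11110000 → 4-byte char (#3). Advance 4.
Byte at offset 11: 0xEC = 11101100 → 3-byte char (#4). Advance 3.
Byte at offset 14: 0xE5 = 11100101 → 3-byte char (#5). Advance 3.
Byte at offset 17: 0xD7 = 11010111 → 2-byte char (#6). Advance 2.
Byte at offset 19: 0xF0 = 11110000 → 4-byte char (#7). Advance 4.
Reached end at offset 23 after 7 code points.

7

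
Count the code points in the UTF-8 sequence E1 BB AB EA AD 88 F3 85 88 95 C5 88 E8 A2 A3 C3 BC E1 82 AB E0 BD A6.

Byte at offset 0: 0xE1 = 11100001 → 3-byte char (#1). Advance 3.
Byte at offset 3: 0xEA = 11101010 → 3-byte char (#2). Advance 3.
Byte at offset 6: 0xF3 = 11110011 → 4-byte char (#3). Advance 4.
Byte at offset 10: 0xC5 = 11000101 → 2-byte char (#4). Advance 2.
Byte at offset 12: 0xE8 = 11101000 → 3-byte char (#5). Advance 3.
Byte at offset 15: 0xC3 = 11000011 → 2-byte char (#6). Advance 2.
Byte at offset 17: 0xE1 = 11100001 → 3-byte char (#7). Advance 3.
Byte at offset 20: 0xE0 = 11100000 → 3-byte char (#8). Advance 3.
Reached end at offset 23 after 8 code points.

8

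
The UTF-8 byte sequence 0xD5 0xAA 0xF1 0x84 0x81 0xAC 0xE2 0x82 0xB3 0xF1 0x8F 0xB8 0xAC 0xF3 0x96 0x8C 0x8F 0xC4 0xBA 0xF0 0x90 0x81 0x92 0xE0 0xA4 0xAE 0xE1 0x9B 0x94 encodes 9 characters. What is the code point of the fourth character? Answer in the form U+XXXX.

U+4FE2C

Offset 0: leading byte 0xD5 = 11010101 → 2-byte char #1 = D5 AA.
Offset 2: leading byte 0xF1 = 11110001 → 4-byte char #2 = F1 84 81 AC.
Offset 6: leading byte 0xE2 = 11100010 → 3-byte char #3 = E2 82 B3.
Offset 9: leading byte 0xF1 = 11110001 → 4-byte char #4 = F1 8F B8 AC.
Leading byte 0xF1 = 11110001 matches 11110xxx → 4-byte sequence.
Byte 1: 0xF1 = 11110001, payload 001 (3 bits).
Byte 2: 0x8F = 10001111 (10xxxxxx ✓), payload 001111.
Byte 3: 0xB8 = 10111000 (10xxxxxx ✓), payload 111000.
Byte 4: 0xAC = 10101100 (10xxxxxx ✓), payload 101100.
Concatenate: 001001111111000101100 = 0x4FE2C (21 bits → U+4FE2C).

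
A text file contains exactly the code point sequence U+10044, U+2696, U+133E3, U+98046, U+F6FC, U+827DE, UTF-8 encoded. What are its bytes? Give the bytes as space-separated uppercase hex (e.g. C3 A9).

U+10044: 4-byte form → F0 90 81 84.
U+2696: 3-byte form → E2 9A 96.
U+133E3: 4-byte form → F0 93 8F A3.
U+98046: 4-byte form → F2 98 81 86.
U+F6FC: 3-byte form → EF 9B BC.
U+827DE: 4-byte form → F2 82 9F 9E.
Concatenated (22 bytes): F0 90 81 84 E2 9A 96 F0 93 8F A3 F2 98 81 86 EF 9B BC F2 82 9F 9E.

F0 90 81 84 E2 9A 96 F0 93 8F A3 F2 98 81 86 EF 9B BC F2 82 9F 9E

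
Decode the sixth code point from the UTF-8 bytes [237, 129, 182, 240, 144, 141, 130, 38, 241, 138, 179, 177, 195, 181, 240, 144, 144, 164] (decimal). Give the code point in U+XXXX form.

U+10424

Offset 0: leading byte 0xED = 11101101 → 3-byte char #1 = ED 81 B6.
Offset 3: leading byte 0xF0 = 11110000 → 4-byte char #2 = F0 90 8D 82.
Offset 7: leading byte 0x26 = 00100110 → 1-byte char #3 = 26.
Offset 8: leading byte 0xF1 = 11110001 → 4-byte char #4 = F1 8A B3 B1.
Offset 12: leading byte 0xC3 = 11000011 → 2-byte char #5 = C3 B5.
Offset 14: leading byte 0xF0 = 11110000 → 4-byte char #6 = F0 90 90 A4.
Leading byte 0xF0 = 11110000 matches 11110xxx → 4-byte sequence.
Byte 1: 0xF0 = 11110000, payload 000 (3 bits).
Byte 2: 0x90 = 10010000 (10xxxxxx ✓), payload 010000.
Byte 3: 0x90 = 10010000 (10xxxxxx ✓), payload 010000.
Byte 4: 0xA4 = 10100100 (10xxxxxx ✓), payload 100100.
Concatenate: 000010000010000100100 = 0x10424 (21 bits → U+10424).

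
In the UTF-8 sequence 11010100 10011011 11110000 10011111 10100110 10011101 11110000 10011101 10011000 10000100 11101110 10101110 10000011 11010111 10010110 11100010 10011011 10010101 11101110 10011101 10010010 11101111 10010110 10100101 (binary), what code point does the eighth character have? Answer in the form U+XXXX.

U+F5A5

Offset 0: leading byte 0xD4 = 11010100 → 2-byte char #1 = D4 9B.
Offset 2: leading byte 0xF0 = 11110000 → 4-byte char #2 = F0 9F A6 9D.
Offset 6: leading byte 0xF0 = 11110000 → 4-byte char #3 = F0 9D 98 84.
Offset 10: leading byte 0xEE = 11101110 → 3-byte char #4 = EE AE 83.
Offset 13: leading byte 0xD7 = 11010111 → 2-byte char #5 = D7 96.
Offset 15: leading byte 0xE2 = 11100010 → 3-byte char #6 = E2 9B 95.
Offset 18: leading byte 0xEE = 11101110 → 3-byte char #7 = EE 9D 92.
Offset 21: leading byte 0xEF = 11101111 → 3-byte char #8 = EF 96 A5.
Leading byte 0xEF = 11101111 matches 1110xxxx → 3-byte sequence.
Byte 1: 0xEF = 11101111, payload 1111 (4 bits).
Byte 2: 0x96 = 10010110 (10xxxxxx ✓), payload 010110.
Byte 3: 0xA5 = 10100101 (10xxxxxx ✓), payload 100101.
Concatenate: 1111010110100101 = 0xF5A5 (16 bits → U+F5A5).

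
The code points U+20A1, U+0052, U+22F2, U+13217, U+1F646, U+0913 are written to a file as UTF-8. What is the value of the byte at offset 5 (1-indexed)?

1-indexed offset 5 is 0-indexed offset 4.
U+20A1 → 3-byte form E2 82 A1 at offsets 0–2.
U+0052 → 1-byte form 52 at offsets 3–3.
U+22F2 → 3-byte form E2 8B B2 at offsets 4–6.
Offset 4 falls in char 3's range; it's byte 1 of E2 8B B2 = 0xE2.

0xE2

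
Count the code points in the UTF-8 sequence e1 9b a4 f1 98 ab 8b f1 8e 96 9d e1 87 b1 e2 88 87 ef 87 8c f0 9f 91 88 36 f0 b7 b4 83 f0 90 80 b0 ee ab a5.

11

Byte at offset 0: 0xE1 = 11100001 → 3-byte char (#1). Advance 3.
Byte at offset 3: 0xF1 = 11110001 → 4-byte char (#2). Advance 4.
Byte at offset 7: 0xF1 = 11110001 → 4-byte char (#3). Advance 4.
Byte at offset 11: 0xE1 = 11100001 → 3-byte char (#4). Advance 3.
Byte at offset 14: 0xE2 = 11100010 → 3-byte char (#5). Advance 3.
Byte at offset 17: 0xEF = 11101111 → 3-byte char (#6). Advance 3.
Byte at offset 20: 0xF0 = 11110000 → 4-byte char (#7). Advance 4.
Byte at offset 24: 0x36 = 00110110 → 1-byte char (#8). Advance 1.
Byte at offset 25: 0xF0 = 11110000 → 4-byte char (#9). Advance 4.
Byte at offset 29: 0xF0 = 11110000 → 4-byte char (#10). Advance 4.
Byte at offset 33: 0xEE = 11101110 → 3-byte char (#11). Advance 3.
Reached end at offset 36 after 11 code points.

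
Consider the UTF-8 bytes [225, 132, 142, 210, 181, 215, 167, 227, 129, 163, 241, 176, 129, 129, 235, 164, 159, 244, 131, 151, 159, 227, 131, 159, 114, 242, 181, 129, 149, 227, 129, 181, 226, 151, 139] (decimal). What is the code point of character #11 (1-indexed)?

Offset 0: leading byte 0xE1 = 11100001 → 3-byte char #1 = E1 84 8E.
Offset 3: leading byte 0xD2 = 11010010 → 2-byte char #2 = D2 B5.
Offset 5: leading byte 0xD7 = 11010111 → 2-byte char #3 = D7 A7.
Offset 7: leading byte 0xE3 = 11100011 → 3-byte char #4 = E3 81 A3.
Offset 10: leading byte 0xF1 = 11110001 → 4-byte char #5 = F1 B0 81 81.
Offset 14: leading byte 0xEB = 11101011 → 3-byte char #6 = EB A4 9F.
Offset 17: leading byte 0xF4 = 11110100 → 4-byte char #7 = F4 83 97 9F.
Offset 21: leading byte 0xE3 = 11100011 → 3-byte char #8 = E3 83 9F.
Offset 24: leading byte 0x72 = 01110010 → 1-byte char #9 = 72.
Offset 25: leading byte 0xF2 = 11110010 → 4-byte char #10 = F2 B5 81 95.
Offset 29: leading byte 0xE3 = 11100011 → 3-byte char #11 = E3 81 B5.
Leading byte 0xE3 = 11100011 matches 1110xxxx → 3-byte sequence.
Byte 1: 0xE3 = 11100011, payload 0011 (4 bits).
Byte 2: 0x81 = 10000001 (10xxxxxx ✓), payload 000001.
Byte 3: 0xB5 = 10110101 (10xxxxxx ✓), payload 110101.
Concatenate: 0011000001110101 = 0x3075 (16 bits → U+3075).

U+3075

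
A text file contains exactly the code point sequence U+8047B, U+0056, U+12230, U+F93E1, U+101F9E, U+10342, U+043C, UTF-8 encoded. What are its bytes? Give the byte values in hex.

F2 80 91 BB 56 F0 92 88 B0 F3 B9 8F A1 F4 81 BE 9E F0 90 8D 82 D0 BC

U+8047B: 4-byte form → F2 80 91 BB.
U+0056: 1-byte form → 56.
U+12230: 4-byte form → F0 92 88 B0.
U+F93E1: 4-byte form → F3 B9 8F A1.
U+101F9E: 4-byte form → F4 81 BE 9E.
U+10342: 4-byte form → F0 90 8D 82.
U+043C: 2-byte form → D0 BC.
Concatenated (23 bytes): F2 80 91 BB 56 F0 92 88 B0 F3 B9 8F A1 F4 81 BE 9E F0 90 8D 82 D0 BC.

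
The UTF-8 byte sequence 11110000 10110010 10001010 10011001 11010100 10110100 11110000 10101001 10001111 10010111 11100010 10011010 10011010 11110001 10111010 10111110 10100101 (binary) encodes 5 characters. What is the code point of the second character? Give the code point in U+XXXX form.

U+0534

Offset 0: leading byte 0xF0 = 11110000 → 4-byte char #1 = F0 B2 8A 99.
Offset 4: leading byte 0xD4 = 11010100 → 2-byte char #2 = D4 B4.
Leading byte 0xD4 = 11010100 matches 110xxxxx → 2-byte sequence.
Byte 1: 0xD4 = 11010100, payload 10100 (5 bits).
Byte 2: 0xB4 = 10110100 (10xxxxxx ✓), payload 110100.
Concatenate: 10100110100 = 0x534 (11 bits → U+0534).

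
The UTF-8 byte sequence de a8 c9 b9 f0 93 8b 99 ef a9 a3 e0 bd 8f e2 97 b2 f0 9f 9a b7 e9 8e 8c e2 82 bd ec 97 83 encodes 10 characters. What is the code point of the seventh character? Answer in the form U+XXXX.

U+1F6B7

Offset 0: leading byte 0xDE = 11011110 → 2-byte char #1 = DE A8.
Offset 2: leading byte 0xC9 = 11001001 → 2-byte char #2 = C9 B9.
Offset 4: leading byte 0xF0 = 11110000 → 4-byte char #3 = F0 93 8B 99.
Offset 8: leading byte 0xEF = 11101111 → 3-byte char #4 = EF A9 A3.
Offset 11: leading byte 0xE0 = 11100000 → 3-byte char #5 = E0 BD 8F.
Offset 14: leading byte 0xE2 = 11100010 → 3-byte char #6 = E2 97 B2.
Offset 17: leading byte 0xF0 = 11110000 → 4-byte char #7 = F0 9F 9A B7.
Leading byte 0xF0 = 11110000 matches 11110xxx → 4-byte sequence.
Byte 1: 0xF0 = 11110000, payload 000 (3 bits).
Byte 2: 0x9F = 10011111 (10xxxxxx ✓), payload 011111.
Byte 3: 0x9A = 10011010 (10xxxxxx ✓), payload 011010.
Byte 4: 0xB7 = 10110111 (10xxxxxx ✓), payload 110111.
Concatenate: 000011111011010110111 = 0x1F6B7 (21 bits → U+1F6B7).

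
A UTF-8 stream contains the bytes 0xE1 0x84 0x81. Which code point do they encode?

U+1101

Leading byte 0xE1 = 11100001 matches 1110xxxx → 3-byte sequence.
Byte 1: 0xE1 = 11100001, payload 0001 (4 bits).
Byte 2: 0x84 = 10000100 (10xxxxxx ✓), payload 000100.
Byte 3: 0x81 = 10000001 (10xxxxxx ✓), payload 000001.
Concatenate: 0001000100000001 = 0x1101 (16 bits → U+1101).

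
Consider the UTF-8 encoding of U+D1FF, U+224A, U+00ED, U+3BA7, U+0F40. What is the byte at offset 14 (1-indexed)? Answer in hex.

1-indexed offset 14 is 0-indexed offset 13.
U+D1FF → 3-byte form ED 87 BF at offsets 0–2.
U+224A → 3-byte form E2 89 8A at offsets 3–5.
U+00ED → 2-byte form C3 AD at offsets 6–7.
U+3BA7 → 3-byte form E3 AE A7 at offsets 8–10.
U+0F40 → 3-byte form E0 BD 80 at offsets 11–13.
Offset 13 falls in char 5's range; it's byte 3 of E0 BD 80 = 0x80.

0x80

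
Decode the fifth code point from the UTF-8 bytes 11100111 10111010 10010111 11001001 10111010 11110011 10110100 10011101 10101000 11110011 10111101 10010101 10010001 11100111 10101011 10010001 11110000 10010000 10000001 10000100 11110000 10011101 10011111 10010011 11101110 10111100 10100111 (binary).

Offset 0: leading byte 0xE7 = 11100111 → 3-byte char #1 = E7 BA 97.
Offset 3: leading byte 0xC9 = 11001001 → 2-byte char #2 = C9 BA.
Offset 5: leading byte 0xF3 = 11110011 → 4-byte char #3 = F3 B4 9D A8.
Offset 9: leading byte 0xF3 = 11110011 → 4-byte char #4 = F3 BD 95 91.
Offset 13: leading byte 0xE7 = 11100111 → 3-byte char #5 = E7 AB 91.
Leading byte 0xE7 = 11100111 matches 1110xxxx → 3-byte sequence.
Byte 1: 0xE7 = 11100111, payload 0111 (4 bits).
Byte 2: 0xAB = 10101011 (10xxxxxx ✓), payload 101011.
Byte 3: 0x91 = 10010001 (10xxxxxx ✓), payload 010001.
Concatenate: 0111101011010001 = 0x7AD1 (16 bits → U+7AD1).

U+7AD1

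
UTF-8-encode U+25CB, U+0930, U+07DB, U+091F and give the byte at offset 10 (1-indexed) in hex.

0xA4

1-indexed offset 10 is 0-indexed offset 9.
U+25CB → 3-byte form E2 97 8B at offsets 0–2.
U+0930 → 3-byte form E0 A4 B0 at offsets 3–5.
U+07DB → 2-byte form DF 9B at offsets 6–7.
U+091F → 3-byte form E0 A4 9F at offsets 8–10.
Offset 9 falls in char 4's range; it's byte 2 of E0 A4 9F = 0xA4.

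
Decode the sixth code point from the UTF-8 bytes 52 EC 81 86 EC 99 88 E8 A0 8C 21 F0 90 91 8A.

Offset 0: leading byte 0x52 = 01010010 → 1-byte char #1 = 52.
Offset 1: leading byte 0xEC = 11101100 → 3-byte char #2 = EC 81 86.
Offset 4: leading byte 0xEC = 11101100 → 3-byte char #3 = EC 99 88.
Offset 7: leading byte 0xE8 = 11101000 → 3-byte char #4 = E8 A0 8C.
Offset 10: leading byte 0x21 = 00100001 → 1-byte char #5 = 21.
Offset 11: leading byte 0xF0 = 11110000 → 4-byte char #6 = F0 90 91 8A.
Leading byte 0xF0 = 11110000 matches 11110xxx → 4-byte sequence.
Byte 1: 0xF0 = 11110000, payload 000 (3 bits).
Byte 2: 0x90 = 10010000 (10xxxxxx ✓), payload 010000.
Byte 3: 0x91 = 10010001 (10xxxxxx ✓), payload 010001.
Byte 4: 0x8A = 10001010 (10xxxxxx ✓), payload 001010.
Concatenate: 000010000010001001010 = 0x1044A (21 bits → U+1044A).

U+1044A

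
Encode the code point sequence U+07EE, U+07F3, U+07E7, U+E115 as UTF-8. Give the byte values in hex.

U+07EE: 2-byte form → DF AE.
U+07F3: 2-byte form → DF B3.
U+07E7: 2-byte form → DF A7.
U+E115: 3-byte form → EE 84 95.
Concatenated (9 bytes): DF AE DF B3 DF A7 EE 84 95.

DF AE DF B3 DF A7 EE 84 95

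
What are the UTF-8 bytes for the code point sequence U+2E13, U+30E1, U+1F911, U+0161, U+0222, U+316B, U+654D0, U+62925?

U+2E13: 3-byte form → E2 B8 93.
U+30E1: 3-byte form → E3 83 A1.
U+1F911: 4-byte form → F0 9F A4 91.
U+0161: 2-byte form → C5 A1.
U+0222: 2-byte form → C8 A2.
U+316B: 3-byte form → E3 85 AB.
U+654D0: 4-byte form → F1 A5 93 90.
U+62925: 4-byte form → F1 A2 A4 A5.
Concatenated (25 bytes): E2 B8 93 E3 83 A1 F0 9F A4 91 C5 A1 C8 A2 E3 85 AB F1 A5 93 90 F1 A2 A4 A5.

E2 B8 93 E3 83 A1 F0 9F A4 91 C5 A1 C8 A2 E3 85 AB F1 A5 93 90 F1 A2 A4 A5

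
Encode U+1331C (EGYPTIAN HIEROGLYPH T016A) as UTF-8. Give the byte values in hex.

U+1331C = 0x1331C = 78620 decimal. In range U+10000–U+10FFFF → 4-byte form: 11110xxx 10xxxxxx 10xxxxxx 10xxxxxx.
Binary (21 bits): 000010011001100011100.
Split 3+6+6+6: 000 | 010011 | 001100 | 011100.
Byte 1: 11110000 = 0xF0.
Byte 2: 10010011 = 0x93.
Byte 3: 10001100 = 0x8C.
Byte 4: 10011100 = 0x9C.

F0 93 8C 9C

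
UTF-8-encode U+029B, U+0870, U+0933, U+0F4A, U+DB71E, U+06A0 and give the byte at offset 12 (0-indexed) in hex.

0x9B

U+029B → 2-byte form CA 9B at offsets 0–1.
U+0870 → 3-byte form E0 A1 B0 at offsets 2–4.
U+0933 → 3-byte form E0 A4 B3 at offsets 5–7.
U+0F4A → 3-byte form E0 BD 8A at offsets 8–10.
U+DB71E → 4-byte form F3 9B 9C 9E at offsets 11–14.
Offset 12 falls in char 5's range; it's byte 2 of F3 9B 9C 9E = 0x9B.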